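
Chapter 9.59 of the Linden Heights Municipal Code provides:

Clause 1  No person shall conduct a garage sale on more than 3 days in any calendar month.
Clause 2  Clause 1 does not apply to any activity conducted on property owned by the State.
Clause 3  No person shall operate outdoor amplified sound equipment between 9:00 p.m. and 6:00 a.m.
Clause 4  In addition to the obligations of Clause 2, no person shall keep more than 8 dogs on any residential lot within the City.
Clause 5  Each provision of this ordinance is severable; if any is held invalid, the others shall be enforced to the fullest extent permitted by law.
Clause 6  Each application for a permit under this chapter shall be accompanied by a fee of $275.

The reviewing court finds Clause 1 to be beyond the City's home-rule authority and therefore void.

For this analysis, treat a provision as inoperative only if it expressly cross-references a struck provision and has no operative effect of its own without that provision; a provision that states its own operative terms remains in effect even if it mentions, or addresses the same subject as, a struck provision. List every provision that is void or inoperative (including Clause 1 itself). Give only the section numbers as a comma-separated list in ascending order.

1, 2

Clause 1 is struck. Clause 2 merely fixes the public-property exemption from Clause 1; with Clause 1 gone it has nothing to operate on and falls away. Clause 4 mentions Clause 2 but its own obligation stands independently of Clause 2, so Clause 4 is not affected. Clause 5 is a severability clause and preserves every provision that can still be given independent effect. Clause 3, Clause 4, Clause 5, and Clause 6 remain in effect.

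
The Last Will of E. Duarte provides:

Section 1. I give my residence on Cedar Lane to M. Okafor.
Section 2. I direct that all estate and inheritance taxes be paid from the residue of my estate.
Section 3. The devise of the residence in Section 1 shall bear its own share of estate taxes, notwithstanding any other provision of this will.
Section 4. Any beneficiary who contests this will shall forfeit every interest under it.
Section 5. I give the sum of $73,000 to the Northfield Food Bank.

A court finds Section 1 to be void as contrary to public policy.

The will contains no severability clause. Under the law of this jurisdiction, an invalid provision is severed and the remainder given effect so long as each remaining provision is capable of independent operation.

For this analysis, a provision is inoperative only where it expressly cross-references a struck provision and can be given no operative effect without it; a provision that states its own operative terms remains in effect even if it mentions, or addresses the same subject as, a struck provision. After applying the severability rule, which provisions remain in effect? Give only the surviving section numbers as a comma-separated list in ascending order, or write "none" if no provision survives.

Section 1 is struck. The only function of Section 3 is the tax charge on Section 1, so it cannot stand once Section 1 is removed. Under the stated default rule, only provisions that cannot operate independently fall away; the rest are enforced. The provisions still in force are Section 2, Section 4, and Section 5.

2, 4, 5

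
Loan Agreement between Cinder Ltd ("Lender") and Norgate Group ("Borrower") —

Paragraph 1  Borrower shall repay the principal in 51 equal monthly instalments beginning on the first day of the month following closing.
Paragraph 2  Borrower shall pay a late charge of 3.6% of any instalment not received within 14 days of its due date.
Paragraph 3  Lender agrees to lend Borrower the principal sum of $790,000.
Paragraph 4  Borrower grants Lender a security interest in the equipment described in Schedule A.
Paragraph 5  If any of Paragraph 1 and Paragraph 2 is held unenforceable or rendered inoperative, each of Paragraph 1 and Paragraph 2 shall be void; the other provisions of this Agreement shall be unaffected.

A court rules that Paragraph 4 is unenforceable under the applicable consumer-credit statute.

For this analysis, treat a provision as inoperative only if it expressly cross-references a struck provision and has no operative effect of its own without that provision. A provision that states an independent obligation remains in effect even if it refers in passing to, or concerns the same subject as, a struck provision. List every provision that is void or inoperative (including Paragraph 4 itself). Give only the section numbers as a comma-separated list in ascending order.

4

Paragraph 4 is struck. Nothing else in the Agreement is defined by reference to Paragraph 4. Paragraph 5 ties Paragraph 1 and Paragraph 2 together, but none of those is affected here; the remaining provisions continue in force under Paragraph 5. The provisions still in force are Paragraph 1, Paragraph 2, Paragraph 3, and Paragraph 5.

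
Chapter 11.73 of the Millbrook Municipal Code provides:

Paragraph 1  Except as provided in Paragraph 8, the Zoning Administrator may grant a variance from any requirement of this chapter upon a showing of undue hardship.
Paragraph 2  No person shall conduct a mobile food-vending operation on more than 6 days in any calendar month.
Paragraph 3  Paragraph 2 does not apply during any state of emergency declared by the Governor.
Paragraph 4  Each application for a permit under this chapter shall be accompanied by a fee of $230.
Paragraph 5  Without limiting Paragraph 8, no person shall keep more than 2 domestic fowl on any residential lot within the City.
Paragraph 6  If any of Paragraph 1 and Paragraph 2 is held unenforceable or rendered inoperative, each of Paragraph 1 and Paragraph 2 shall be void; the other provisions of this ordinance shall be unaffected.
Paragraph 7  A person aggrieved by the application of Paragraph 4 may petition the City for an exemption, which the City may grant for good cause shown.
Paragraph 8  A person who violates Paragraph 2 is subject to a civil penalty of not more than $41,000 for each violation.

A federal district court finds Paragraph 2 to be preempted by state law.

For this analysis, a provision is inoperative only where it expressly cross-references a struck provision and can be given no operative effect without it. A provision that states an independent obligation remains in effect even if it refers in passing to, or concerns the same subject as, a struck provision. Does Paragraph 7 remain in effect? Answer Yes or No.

Paragraph 2 is struck. Paragraph 3 merely fixes the emergency suspension of Paragraph 2; with Paragraph 2 gone it has nothing to operate on and falls away. Paragraph 8 operates only by reference to Paragraph 2, so it falls with Paragraph 2. Paragraph 5 mentions Paragraph 8 but its own obligation stands independently of Paragraph 8, so Paragraph 5 is not affected. Paragraph 6 declares Paragraph 1 and Paragraph 2 mutually dependent; since one of them has fallen, all of them are of no effect. That brings down Paragraph 1 as well. The remainder continues in force under Paragraph 6. Paragraph 4, Paragraph 5, Paragraph 6, and Paragraph 7 remain in effect. Paragraph 7 is among the surviving provisions, so the answer is yes.

Yes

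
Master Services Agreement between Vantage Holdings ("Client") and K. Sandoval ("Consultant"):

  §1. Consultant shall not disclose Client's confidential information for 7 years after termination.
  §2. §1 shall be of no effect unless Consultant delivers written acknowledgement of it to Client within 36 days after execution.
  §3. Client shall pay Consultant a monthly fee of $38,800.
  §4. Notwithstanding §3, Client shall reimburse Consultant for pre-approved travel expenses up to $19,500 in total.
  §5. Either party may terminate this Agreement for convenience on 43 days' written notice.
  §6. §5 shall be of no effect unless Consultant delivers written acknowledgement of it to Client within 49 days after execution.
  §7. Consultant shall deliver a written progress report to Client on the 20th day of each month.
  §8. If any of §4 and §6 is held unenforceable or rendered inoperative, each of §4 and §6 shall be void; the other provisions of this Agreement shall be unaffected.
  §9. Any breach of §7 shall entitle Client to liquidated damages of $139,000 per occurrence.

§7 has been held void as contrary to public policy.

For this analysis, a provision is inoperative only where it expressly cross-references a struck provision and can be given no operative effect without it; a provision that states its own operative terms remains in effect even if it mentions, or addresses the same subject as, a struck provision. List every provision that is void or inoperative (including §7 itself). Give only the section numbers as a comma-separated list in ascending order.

§7 is struck. §9 does nothing except set the liquidated-damages amount by reference to §7; with §7 gone it has no independent effect and is inoperative. §8 ties §4 and §6 together, but none of those is affected here; the remaining provisions continue in force under §8. The provisions still in force are §1, §2, §3, §4, §5, §6, and §8.

7, 9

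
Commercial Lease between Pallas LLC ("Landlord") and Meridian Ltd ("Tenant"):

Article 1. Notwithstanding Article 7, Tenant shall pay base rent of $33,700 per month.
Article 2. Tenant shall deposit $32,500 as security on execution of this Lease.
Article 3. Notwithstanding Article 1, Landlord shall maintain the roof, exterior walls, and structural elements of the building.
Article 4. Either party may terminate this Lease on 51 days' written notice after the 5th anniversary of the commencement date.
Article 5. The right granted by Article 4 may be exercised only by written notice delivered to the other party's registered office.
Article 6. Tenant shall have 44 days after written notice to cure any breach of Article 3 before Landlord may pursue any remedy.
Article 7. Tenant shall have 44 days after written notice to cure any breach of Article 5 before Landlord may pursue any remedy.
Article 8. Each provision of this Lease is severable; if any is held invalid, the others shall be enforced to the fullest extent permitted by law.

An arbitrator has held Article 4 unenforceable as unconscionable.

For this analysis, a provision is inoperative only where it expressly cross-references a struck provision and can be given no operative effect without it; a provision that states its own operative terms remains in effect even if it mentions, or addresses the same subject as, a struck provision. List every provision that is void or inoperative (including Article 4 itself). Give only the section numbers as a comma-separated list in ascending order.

Article 4 is struck. Article 5 operates only by reference to Article 4, so it falls with Article 4. Article 7 operates only by reference to Article 5, so it falls with Article 5. Article 1 mentions Article 7 but its own obligation stands independently of Article 7, so Article 1 is not affected. Article 8 is a severability clause and preserves every provision that can still be given independent effect. Article 1, Article 2, Article 3, Article 6, and Article 8 remain in effect.

4, 5, 7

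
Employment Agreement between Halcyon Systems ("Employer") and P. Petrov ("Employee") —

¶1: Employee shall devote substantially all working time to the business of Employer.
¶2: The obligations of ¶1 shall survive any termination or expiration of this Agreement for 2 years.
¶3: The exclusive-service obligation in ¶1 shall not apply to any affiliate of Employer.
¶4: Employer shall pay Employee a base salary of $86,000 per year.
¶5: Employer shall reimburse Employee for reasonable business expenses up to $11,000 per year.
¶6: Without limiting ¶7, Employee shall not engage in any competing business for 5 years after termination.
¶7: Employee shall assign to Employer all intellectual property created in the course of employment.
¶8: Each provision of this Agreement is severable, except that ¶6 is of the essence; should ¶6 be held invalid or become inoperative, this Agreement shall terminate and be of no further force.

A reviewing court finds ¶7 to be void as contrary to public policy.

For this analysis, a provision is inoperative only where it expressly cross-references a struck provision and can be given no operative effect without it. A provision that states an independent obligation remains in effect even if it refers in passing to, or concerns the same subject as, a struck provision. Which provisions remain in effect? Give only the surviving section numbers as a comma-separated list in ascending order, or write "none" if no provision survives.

1, 2, 3, 4, 5, 6, 8

¶7 is struck. Although ¶6 refers to ¶7, its operative terms do not depend on ¶7, so it remains in effect. No other provision's operative terms depend on ¶7. ¶8 makes ¶6 an essential term, but ¶6 is unaffected, so the severability proviso in ¶8 preserves the remaining provisions. The provisions still in force are ¶1, ¶2, ¶3, ¶4, ¶5, ¶6, and ¶8.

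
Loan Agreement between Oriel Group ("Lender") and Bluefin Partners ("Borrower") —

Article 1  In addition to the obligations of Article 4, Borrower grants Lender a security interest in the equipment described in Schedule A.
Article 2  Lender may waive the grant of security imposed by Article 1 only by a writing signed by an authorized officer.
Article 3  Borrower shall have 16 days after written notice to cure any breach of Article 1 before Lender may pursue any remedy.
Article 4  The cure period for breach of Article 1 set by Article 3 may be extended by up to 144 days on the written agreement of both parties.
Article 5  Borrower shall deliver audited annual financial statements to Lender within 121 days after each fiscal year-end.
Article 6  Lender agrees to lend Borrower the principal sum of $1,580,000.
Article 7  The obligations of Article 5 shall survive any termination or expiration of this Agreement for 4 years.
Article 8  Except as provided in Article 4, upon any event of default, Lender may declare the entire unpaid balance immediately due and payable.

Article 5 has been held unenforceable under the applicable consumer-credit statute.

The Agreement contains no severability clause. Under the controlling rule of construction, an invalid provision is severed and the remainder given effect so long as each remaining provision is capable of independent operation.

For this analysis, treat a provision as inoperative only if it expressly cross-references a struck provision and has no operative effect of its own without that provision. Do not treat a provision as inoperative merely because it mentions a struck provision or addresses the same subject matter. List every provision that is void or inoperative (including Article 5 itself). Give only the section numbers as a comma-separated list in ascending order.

Article 5 is struck. The only function of Article 7 is the survival period for Article 5, so it cannot stand once Article 5 is removed. Under the stated default rule, only provisions that cannot operate independently fall away; the rest are enforced. The provisions still in force are Article 1, Article 2, Article 3, Article 4, Article 6, and Article 8.

5, 7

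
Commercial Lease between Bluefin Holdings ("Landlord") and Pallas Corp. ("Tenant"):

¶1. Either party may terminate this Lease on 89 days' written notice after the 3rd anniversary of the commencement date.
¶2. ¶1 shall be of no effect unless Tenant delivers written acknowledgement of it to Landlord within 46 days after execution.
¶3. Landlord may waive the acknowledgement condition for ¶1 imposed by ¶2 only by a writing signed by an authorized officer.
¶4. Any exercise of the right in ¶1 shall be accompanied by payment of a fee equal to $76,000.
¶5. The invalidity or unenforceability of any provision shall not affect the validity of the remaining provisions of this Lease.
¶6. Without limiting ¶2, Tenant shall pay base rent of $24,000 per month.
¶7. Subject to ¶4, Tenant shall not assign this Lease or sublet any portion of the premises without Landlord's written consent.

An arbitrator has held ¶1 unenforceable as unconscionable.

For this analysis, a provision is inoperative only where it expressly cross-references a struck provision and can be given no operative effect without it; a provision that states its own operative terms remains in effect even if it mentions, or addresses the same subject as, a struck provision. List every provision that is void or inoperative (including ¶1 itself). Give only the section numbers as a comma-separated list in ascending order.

1, 2, 3, 4

¶1 is struck. ¶2 merely fixes the acknowledgement condition for ¶1; with ¶1 gone it has nothing to operate on and falls away. The only function of ¶4 is the exercise fee for ¶1, so it cannot stand once ¶1 is removed. ¶3 merely fixes the waiver condition for ¶2; with ¶2 gone it has nothing to operate on and falls away. ¶6 mentions ¶2 but its own obligation stands independently of ¶2, so ¶6 is not affected. Although ¶7 refers to ¶4, its operative terms do not depend on ¶4, so it remains in effect. Under the severability clause in ¶5, the remaining provisions continue in force. The provisions still in force are ¶5, ¶6, and ¶7.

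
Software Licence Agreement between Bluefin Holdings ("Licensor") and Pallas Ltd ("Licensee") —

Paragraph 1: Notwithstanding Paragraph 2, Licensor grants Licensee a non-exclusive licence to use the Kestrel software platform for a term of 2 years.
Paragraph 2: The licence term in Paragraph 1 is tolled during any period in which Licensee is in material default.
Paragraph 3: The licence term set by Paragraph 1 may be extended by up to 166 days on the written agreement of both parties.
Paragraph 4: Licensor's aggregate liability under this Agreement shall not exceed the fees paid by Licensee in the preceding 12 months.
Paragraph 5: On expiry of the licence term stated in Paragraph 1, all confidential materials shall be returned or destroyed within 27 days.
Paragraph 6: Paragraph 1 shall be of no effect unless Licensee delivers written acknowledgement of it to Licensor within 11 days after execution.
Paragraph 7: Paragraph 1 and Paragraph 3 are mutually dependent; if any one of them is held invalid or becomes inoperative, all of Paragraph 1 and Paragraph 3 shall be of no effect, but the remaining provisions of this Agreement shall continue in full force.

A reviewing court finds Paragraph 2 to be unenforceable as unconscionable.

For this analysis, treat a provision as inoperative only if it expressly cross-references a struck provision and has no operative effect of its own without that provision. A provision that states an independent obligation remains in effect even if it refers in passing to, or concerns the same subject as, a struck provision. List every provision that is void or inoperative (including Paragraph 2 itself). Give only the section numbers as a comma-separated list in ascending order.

2

Paragraph 2 is struck. Although Paragraph 1 refers to Paragraph 2, its operative terms do not depend on Paragraph 2, so it remains in effect. No other provision's operative terms depend on Paragraph 2. Paragraph 7 ties Paragraph 1 and Paragraph 3 together, but none of those is affected here; the remaining provisions continue in force under Paragraph 7. Paragraph 1, Paragraph 3, Paragraph 4, Paragraph 5, Paragraph 6, and Paragraph 7 remain in effect.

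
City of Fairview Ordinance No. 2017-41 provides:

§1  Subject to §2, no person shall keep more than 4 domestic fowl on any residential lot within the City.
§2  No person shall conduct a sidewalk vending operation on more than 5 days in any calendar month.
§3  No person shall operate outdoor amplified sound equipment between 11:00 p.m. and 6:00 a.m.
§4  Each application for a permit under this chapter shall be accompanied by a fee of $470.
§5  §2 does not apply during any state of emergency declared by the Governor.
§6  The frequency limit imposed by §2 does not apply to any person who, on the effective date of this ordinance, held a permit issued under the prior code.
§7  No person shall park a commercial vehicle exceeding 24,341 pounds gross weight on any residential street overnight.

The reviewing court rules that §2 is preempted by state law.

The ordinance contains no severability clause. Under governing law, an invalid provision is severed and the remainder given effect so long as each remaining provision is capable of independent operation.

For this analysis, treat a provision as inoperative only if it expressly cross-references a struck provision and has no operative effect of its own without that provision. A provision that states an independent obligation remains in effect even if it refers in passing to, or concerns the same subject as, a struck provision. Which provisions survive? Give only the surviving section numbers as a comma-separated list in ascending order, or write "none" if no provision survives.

§2 is struck. §5 merely fixes the emergency suspension of §2; with §2 gone it has nothing to operate on and falls away. §6 has no operative effect of its own apart from §2 and is therefore inoperative. Although §1 refers to §2, its operative terms do not depend on §2, so it remains in effect. Under the stated default rule, only provisions that cannot operate independently fall away; the rest are enforced. §1, §3, §4, and §7 remain in effect.

1, 3, 4, 7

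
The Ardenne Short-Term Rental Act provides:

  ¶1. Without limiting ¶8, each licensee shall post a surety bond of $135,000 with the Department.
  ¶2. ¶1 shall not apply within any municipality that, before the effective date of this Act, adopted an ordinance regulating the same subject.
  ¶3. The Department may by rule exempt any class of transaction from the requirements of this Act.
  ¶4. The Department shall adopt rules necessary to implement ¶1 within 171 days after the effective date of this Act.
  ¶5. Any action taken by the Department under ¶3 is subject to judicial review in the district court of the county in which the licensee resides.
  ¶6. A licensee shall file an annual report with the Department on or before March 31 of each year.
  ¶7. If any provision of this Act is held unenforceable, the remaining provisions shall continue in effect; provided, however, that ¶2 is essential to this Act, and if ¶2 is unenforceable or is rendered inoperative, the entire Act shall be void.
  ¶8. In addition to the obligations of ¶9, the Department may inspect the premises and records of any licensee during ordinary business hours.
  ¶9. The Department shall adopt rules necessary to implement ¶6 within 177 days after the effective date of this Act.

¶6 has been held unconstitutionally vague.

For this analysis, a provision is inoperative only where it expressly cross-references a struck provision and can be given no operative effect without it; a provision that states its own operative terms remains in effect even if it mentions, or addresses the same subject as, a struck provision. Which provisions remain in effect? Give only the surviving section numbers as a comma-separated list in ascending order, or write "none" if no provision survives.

¶6 is struck. ¶9 merely fixes the rulemaking mandate for ¶6; with ¶6 gone it has nothing to operate on and falls away. Although ¶8 refers to ¶9, its operative terms do not depend on ¶9, so it remains in effect. ¶7 makes ¶2 an essential term, but ¶2 is unaffected, so the severability proviso in ¶7 preserves the remaining provisions. ¶1, ¶2, ¶3, ¶4, ¶5, ¶7, and ¶8 remain in effect.

1, 2, 3, 4, 5, 7, 8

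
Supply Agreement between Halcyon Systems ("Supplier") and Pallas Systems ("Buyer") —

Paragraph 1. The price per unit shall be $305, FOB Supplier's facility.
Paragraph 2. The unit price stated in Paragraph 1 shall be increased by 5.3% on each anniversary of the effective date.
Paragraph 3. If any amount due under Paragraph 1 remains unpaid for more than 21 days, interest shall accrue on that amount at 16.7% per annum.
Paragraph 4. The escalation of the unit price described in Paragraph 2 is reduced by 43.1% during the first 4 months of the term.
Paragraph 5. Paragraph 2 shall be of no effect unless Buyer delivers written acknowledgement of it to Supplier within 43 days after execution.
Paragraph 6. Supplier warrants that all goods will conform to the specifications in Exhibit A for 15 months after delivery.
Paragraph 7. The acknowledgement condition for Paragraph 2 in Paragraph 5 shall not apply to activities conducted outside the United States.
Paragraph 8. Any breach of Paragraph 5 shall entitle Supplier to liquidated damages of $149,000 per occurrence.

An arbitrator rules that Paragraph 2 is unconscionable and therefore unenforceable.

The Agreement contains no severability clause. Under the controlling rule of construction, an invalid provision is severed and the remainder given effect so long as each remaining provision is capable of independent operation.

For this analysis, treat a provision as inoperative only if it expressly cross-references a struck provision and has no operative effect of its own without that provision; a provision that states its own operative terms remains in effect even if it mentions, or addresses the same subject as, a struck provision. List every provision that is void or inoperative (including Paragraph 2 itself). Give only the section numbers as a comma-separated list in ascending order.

2, 4, 5, 7, 8

Paragraph 2 is struck. Paragraph 4 operates only by reference to Paragraph 2, so it falls with Paragraph 2. Paragraph 5 merely fixes the acknowledgement condition for Paragraph 2; with Paragraph 2 gone it has nothing to operate on and falls away. Paragraph 7 operates only by reference to Paragraph 5, so it falls with Paragraph 5. Paragraph 8 does nothing except set the liquidated-damages amount by reference to Paragraph 5; with Paragraph 5 gone it has no independent effect and is inoperative. With no severability clause, the stated default rule severs what cannot stand and enforces each remaining provision that can operate on its own. That leaves Paragraph 1, Paragraph 3, and Paragraph 6 in effect.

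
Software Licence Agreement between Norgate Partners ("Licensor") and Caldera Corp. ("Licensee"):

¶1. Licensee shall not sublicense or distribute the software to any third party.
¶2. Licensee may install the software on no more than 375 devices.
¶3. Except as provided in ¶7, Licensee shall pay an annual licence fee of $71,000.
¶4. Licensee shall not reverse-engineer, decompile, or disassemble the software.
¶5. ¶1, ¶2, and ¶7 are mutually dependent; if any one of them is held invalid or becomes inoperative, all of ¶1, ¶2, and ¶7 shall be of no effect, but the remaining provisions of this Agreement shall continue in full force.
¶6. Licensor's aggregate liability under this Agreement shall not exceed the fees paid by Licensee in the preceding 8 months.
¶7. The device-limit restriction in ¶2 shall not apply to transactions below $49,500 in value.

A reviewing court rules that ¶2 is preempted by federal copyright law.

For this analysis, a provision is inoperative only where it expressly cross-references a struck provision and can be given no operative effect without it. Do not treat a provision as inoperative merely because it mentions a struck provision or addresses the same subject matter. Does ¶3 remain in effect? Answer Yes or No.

Yes

¶2 is struck. ¶7 has no operative effect of its own apart from ¶2 and is therefore inoperative. ¶3 mentions ¶7 but its own obligation stands independently of ¶7, so ¶3 is not affected. ¶5 declares ¶1, ¶2, and ¶7 mutually dependent; since one of them has fallen, all of them are of no effect. That brings down ¶1 as well. The remainder continues in force under ¶5. The provisions still in force are ¶3, ¶4, ¶5, and ¶6. ¶3 is among the surviving provisions, so the answer is yes.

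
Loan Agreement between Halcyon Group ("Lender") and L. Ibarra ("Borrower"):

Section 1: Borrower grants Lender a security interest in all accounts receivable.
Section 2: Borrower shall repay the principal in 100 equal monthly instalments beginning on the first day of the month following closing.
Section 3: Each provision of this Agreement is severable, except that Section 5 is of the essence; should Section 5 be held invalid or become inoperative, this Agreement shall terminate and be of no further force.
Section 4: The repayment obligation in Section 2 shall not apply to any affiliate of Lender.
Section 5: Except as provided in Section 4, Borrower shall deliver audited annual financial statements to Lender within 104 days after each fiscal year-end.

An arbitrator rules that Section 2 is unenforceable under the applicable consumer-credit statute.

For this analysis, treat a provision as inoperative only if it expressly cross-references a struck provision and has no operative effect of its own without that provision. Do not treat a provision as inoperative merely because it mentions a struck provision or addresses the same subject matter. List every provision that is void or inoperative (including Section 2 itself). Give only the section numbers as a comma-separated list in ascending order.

Section 2 is struck. Section 4 has no operative effect of its own apart from Section 2 and is therefore inoperative. Although Section 5 refers to Section 4, its operative terms do not depend on Section 4, so it remains in effect. Section 3 makes Section 5 an essential term, but Section 5 is unaffected, so the severability proviso in Section 3 preserves the remaining provisions. Section 1, Section 3, and Section 5 remain in effect.

2, 4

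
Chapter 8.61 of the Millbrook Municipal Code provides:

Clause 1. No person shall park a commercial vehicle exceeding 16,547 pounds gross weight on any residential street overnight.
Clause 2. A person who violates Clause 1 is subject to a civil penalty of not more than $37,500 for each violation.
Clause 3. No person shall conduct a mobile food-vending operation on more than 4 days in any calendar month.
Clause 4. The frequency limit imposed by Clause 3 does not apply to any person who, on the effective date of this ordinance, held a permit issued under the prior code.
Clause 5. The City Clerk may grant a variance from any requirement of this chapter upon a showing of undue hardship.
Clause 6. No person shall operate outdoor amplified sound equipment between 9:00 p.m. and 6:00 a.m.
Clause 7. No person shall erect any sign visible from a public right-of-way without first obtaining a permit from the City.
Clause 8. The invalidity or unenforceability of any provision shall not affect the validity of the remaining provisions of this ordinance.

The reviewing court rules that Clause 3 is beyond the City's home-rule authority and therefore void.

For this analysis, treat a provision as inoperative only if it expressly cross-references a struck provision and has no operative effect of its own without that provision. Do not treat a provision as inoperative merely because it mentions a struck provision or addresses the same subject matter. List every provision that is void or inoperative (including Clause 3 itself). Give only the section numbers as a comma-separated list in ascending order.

3, 4

Clause 3 is struck. The only function of Clause 4 is the grandfather exemption from Clause 3, so it cannot stand once Clause 3 is removed. Clause 8 is a severability clause and preserves every provision that can still be given independent effect. That leaves Clause 1, Clause 2, Clause 5, Clause 6, Clause 7, and Clause 8 in effect.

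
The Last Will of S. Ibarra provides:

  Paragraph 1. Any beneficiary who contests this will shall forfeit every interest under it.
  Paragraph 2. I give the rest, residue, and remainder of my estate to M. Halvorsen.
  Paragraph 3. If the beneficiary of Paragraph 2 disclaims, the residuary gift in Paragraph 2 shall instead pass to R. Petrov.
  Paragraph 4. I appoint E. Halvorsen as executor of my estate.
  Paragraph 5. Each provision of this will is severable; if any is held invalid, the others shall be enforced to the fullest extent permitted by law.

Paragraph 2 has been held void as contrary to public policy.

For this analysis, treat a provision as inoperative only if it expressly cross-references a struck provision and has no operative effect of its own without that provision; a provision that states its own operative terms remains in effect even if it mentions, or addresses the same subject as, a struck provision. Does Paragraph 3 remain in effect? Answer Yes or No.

No

Paragraph 2 is struck. The only function of Paragraph 3 is the alternative disposition for Paragraph 2, so it cannot stand once Paragraph 2 is removed. Paragraph 5 is a severability clause and preserves every provision that can still be given independent effect. Paragraph 1, Paragraph 4, and Paragraph 5 remain in effect. Paragraph 3 is among the inoperative provisions, so the answer is no.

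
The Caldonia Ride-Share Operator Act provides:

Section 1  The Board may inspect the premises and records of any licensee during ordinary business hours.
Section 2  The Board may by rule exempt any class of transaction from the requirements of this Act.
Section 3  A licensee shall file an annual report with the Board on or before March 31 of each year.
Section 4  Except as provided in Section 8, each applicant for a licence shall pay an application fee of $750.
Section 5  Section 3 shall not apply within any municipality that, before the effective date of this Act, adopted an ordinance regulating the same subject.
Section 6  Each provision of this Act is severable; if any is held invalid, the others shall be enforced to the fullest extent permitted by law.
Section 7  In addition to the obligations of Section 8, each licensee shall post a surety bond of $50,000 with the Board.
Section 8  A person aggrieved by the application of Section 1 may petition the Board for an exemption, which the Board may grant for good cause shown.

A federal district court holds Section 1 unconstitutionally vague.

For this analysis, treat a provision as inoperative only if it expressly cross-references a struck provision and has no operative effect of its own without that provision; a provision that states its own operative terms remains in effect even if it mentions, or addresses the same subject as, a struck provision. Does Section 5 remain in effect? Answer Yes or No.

Section 1 is struck. Section 8 operates only by reference to Section 1, so it falls with Section 1. Section 4 mentions Section 8 but its own obligation stands independently of Section 8, so Section 4 is not affected. Although Section 7 refers to Section 8, its operative terms do not depend on Section 8, so it remains in effect. Section 6 is a severability clause and preserves every provision that can still be given independent effect. The provisions still in force are Section 2, Section 3, Section 4, Section 5, Section 6, and Section 7. Section 5 is among the surviving provisions, so the answer is yes.

Yes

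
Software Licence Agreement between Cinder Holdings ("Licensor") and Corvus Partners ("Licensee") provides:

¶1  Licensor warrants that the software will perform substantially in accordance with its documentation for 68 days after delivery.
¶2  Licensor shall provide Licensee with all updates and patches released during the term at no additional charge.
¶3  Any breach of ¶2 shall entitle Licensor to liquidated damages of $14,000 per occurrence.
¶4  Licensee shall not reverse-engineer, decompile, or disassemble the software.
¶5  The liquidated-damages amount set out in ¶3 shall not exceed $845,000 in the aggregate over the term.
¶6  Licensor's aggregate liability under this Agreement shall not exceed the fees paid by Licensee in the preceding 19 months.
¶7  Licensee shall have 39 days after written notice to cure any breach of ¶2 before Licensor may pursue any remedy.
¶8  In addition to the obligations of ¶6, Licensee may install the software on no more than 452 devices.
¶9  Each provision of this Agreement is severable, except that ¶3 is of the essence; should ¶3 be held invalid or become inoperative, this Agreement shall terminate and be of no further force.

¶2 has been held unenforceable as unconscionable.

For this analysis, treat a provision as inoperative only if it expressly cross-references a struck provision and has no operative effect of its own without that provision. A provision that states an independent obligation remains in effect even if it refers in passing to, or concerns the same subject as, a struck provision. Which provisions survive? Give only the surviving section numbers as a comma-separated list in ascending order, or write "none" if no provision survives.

none

¶2 is struck. ¶3 has no operative effect of its own apart from ¶2 and is therefore inoperative. ¶7 merely fixes the cure period for breach of ¶2; with ¶2 gone it has nothing to operate on and falls away. The whole of ¶5 is the aggregate cap on the liquidated-damages amount, defined by reference to ¶3, so ¶5 cannot stand once ¶3 is removed. ¶9 makes ¶3 an essential term, and ¶3 has been rendered inoperative by the cascade; under ¶9, the entire Agreement is therefore void. No provision of the Agreement survives.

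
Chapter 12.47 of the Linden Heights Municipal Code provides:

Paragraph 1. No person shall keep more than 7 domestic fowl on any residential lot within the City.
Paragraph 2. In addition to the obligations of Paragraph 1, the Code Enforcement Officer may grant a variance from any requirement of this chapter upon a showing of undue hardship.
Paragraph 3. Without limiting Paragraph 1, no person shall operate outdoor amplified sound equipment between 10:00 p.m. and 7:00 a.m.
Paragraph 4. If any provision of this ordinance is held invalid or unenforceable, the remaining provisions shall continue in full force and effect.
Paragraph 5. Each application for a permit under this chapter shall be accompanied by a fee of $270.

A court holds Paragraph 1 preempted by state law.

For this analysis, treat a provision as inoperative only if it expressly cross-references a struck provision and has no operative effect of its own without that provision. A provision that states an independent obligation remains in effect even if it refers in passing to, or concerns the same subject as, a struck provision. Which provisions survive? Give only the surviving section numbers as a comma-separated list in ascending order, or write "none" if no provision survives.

Paragraph 1 is struck. Although Paragraph 3 refers to Paragraph 1, its operative terms do not depend on Paragraph 1, so it remains in effect. Paragraph 2 mentions Paragraph 1 but its own obligation stands independently of Paragraph 1, so Paragraph 2 is not affected. Nothing else in the ordinance is defined by reference to Paragraph 1. Under the severability clause in Paragraph 4, the remaining provisions continue in force. Paragraph 2, Paragraph 3, Paragraph 4, and Paragraph 5 remain in effect.

2, 3, 4, 5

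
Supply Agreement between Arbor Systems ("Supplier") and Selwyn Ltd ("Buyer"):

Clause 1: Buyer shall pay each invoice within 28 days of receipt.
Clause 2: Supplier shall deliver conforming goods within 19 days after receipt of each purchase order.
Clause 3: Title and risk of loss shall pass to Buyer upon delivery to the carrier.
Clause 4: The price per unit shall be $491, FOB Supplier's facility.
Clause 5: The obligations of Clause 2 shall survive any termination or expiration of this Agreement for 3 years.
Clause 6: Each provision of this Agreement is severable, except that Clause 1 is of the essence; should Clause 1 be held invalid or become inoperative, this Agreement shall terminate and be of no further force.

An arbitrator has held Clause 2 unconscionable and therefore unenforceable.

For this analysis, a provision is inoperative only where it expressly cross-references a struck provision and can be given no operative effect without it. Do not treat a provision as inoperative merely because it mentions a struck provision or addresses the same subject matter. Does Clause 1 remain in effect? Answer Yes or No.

Clause 2 is struck. Clause 5 merely fixes the survival period for Clause 2; with Clause 2 gone it has nothing to operate on and falls away. Clause 6 makes Clause 1 an essential term, but Clause 1 is unaffected, so the severability proviso in Clause 6 preserves the remaining provisions. That leaves Clause 1, Clause 3, Clause 4, and Clause 6 in effect. Clause 1 is among the surviving provisions, so the answer is yes.

Yes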